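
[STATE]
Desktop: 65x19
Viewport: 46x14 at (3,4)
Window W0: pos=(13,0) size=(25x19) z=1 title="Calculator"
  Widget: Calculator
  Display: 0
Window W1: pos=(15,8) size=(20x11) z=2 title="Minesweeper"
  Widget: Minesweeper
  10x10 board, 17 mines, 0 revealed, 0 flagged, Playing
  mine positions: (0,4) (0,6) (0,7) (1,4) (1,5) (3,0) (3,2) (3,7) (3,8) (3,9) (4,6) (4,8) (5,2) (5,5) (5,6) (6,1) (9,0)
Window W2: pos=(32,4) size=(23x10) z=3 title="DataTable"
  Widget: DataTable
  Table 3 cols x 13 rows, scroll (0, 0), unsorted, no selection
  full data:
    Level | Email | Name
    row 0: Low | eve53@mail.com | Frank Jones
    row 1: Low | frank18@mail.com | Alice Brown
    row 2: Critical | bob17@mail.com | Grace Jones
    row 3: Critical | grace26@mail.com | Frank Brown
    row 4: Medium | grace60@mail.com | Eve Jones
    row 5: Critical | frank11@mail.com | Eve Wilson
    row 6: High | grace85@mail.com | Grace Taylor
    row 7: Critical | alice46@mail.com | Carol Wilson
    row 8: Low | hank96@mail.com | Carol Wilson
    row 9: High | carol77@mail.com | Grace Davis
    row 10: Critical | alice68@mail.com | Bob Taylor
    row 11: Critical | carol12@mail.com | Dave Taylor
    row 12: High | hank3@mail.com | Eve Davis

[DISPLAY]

          ┃┌───┬───┬───┬───┐ ┏━━━━━━━━━━━━━━━━
          ┃│ 7 │ 8 │ 9 │ ÷ │ ┃ DataTable      
          ┃├───┼───┼───┼───┤ ┠────────────────
          ┃│ 4 │ 5 │ 6 │ × │ ┃Level   │Email  
          ┃├┏━━━━━━━━━━━━━━━━┃────────┼───────
          ┃│┃ Minesweeper    ┃Low     │eve53@m
          ┃├┠────────────────┃Low     │frank18
          ┃│┃■■■■■■■■■■      ┃Critical│bob17@m
          ┃├┃■■■■■■■■■■      ┃Critical│grace26
          ┃│┃■■■■■■■■■■      ┗━━━━━━━━━━━━━━━━
          ┃└┃■■■■■■■■■■        ┃  ┃           
          ┃ ┃■■■■■■■■■■        ┃  ┃           
          ┃ ┃■■■■■■■■■■        ┃  ┃           
          ┃ ┃■■■■■■■■■■        ┃  ┃           


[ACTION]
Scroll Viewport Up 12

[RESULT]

          ┏━━━━━━━━━━━━━━━━━━━━━━━┓           
          ┃ Calculator            ┃           
          ┠───────────────────────┨           
          ┃                      0┃           
          ┃┌───┬───┬───┬───┐ ┏━━━━━━━━━━━━━━━━
          ┃│ 7 │ 8 │ 9 │ ÷ │ ┃ DataTable      
          ┃├───┼───┼───┼───┤ ┠────────────────
          ┃│ 4 │ 5 │ 6 │ × │ ┃Level   │Email  
          ┃├┏━━━━━━━━━━━━━━━━┃────────┼───────
          ┃│┃ Minesweeper    ┃Low     │eve53@m
          ┃├┠────────────────┃Low     │frank18
          ┃│┃■■■■■■■■■■      ┃Critical│bob17@m
          ┃├┃■■■■■■■■■■      ┃Critical│grace26
          ┃│┃■■■■■■■■■■      ┗━━━━━━━━━━━━━━━━


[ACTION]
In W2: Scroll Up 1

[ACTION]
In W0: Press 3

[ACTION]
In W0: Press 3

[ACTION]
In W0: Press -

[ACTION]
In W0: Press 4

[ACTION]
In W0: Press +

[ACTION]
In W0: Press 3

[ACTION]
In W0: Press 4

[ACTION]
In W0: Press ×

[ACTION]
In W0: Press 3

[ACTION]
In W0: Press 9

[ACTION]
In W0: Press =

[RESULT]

          ┏━━━━━━━━━━━━━━━━━━━━━━━┓           
          ┃ Calculator            ┃           
          ┠───────────────────────┨           
          ┃                   2457┃           
          ┃┌───┬───┬───┬───┐ ┏━━━━━━━━━━━━━━━━
          ┃│ 7 │ 8 │ 9 │ ÷ │ ┃ DataTable      
          ┃├───┼───┼───┼───┤ ┠────────────────
          ┃│ 4 │ 5 │ 6 │ × │ ┃Level   │Email  
          ┃├┏━━━━━━━━━━━━━━━━┃────────┼───────
          ┃│┃ Minesweeper    ┃Low     │eve53@m
          ┃├┠────────────────┃Low     │frank18
          ┃│┃■■■■■■■■■■      ┃Critical│bob17@m
          ┃├┃■■■■■■■■■■      ┃Critical│grace26
          ┃│┃■■■■■■■■■■      ┗━━━━━━━━━━━━━━━━


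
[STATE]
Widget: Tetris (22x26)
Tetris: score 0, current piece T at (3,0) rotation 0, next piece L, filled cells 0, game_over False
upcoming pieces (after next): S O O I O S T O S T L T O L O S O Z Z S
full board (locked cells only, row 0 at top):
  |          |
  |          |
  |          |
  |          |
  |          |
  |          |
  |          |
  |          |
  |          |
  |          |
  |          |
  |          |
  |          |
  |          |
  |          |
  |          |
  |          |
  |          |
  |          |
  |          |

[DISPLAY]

    ▒     │Next:      
   ▒▒▒    │  ▒        
          │▒▒▒        
          │           
          │           
          │           
          │Score:     
          │0          
          │           
          │           
          │           
          │           
          │           
          │           
          │           
          │           
          │           
          │           
          │           
          │           
          │           
          │           
          │           
          │           
          │           
          │           


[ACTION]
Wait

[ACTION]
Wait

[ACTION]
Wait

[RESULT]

          │Next:      
          │  ▒        
          │▒▒▒        
    ▒     │           
   ▒▒▒    │           
          │           
          │Score:     
          │0          
          │           
          │           
          │           
          │           
          │           
          │           
          │           
          │           
          │           
          │           
          │           
          │           
          │           
          │           
          │           
          │           
          │           
          │           


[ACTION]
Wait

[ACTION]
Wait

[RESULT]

          │Next:      
          │  ▒        
          │▒▒▒        
          │           
          │           
    ▒     │           
   ▒▒▒    │Score:     
          │0          
          │           
          │           
          │           
          │           
          │           
          │           
          │           
          │           
          │           
          │           
          │           
          │           
          │           
          │           
          │           
          │           
          │           
          │           


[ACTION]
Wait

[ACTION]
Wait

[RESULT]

          │Next:      
          │  ▒        
          │▒▒▒        
          │           
          │           
          │           
          │Score:     
    ▒     │0          
   ▒▒▒    │           
          │           
          │           
          │           
          │           
          │           
          │           
          │           
          │           
          │           
          │           
          │           
          │           
          │           
          │           
          │           
          │           
          │           


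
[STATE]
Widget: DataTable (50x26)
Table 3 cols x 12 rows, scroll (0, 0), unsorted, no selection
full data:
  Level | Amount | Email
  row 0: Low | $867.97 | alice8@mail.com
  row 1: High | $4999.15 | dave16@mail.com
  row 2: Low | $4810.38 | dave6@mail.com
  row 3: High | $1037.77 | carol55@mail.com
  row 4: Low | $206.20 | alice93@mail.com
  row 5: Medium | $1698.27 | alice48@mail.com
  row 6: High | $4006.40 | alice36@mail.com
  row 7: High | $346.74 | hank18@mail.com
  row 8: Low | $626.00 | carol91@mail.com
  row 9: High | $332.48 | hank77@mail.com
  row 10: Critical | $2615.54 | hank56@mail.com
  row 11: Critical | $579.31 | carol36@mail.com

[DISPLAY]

Level   │Amount  │Email                           
────────┼────────┼────────────────                
Low     │$867.97 │alice8@mail.com                 
High    │$4999.15│dave16@mail.com                 
Low     │$4810.38│dave6@mail.com                  
High    │$1037.77│carol55@mail.com                
Low     │$206.20 │alice93@mail.com                
Medium  │$1698.27│alice48@mail.com                
High    │$4006.40│alice36@mail.com                
High    │$346.74 │hank18@mail.com                 
Low     │$626.00 │carol91@mail.com                
High    │$332.48 │hank77@mail.com                 
Critical│$2615.54│hank56@mail.com                 
Critical│$579.31 │carol36@mail.com                
                                                  
                                                  
                                                  
                                                  
                                                  
                                                  
                                                  
                                                  
                                                  
                                                  
                                                  
                                                  


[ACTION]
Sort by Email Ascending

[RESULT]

Level   │Amount  │Email          ▲                
────────┼────────┼────────────────                
High    │$4006.40│alice36@mail.com                
Medium  │$1698.27│alice48@mail.com                
Low     │$867.97 │alice8@mail.com                 
Low     │$206.20 │alice93@mail.com                
Critical│$579.31 │carol36@mail.com                
High    │$1037.77│carol55@mail.com                
Low     │$626.00 │carol91@mail.com                
High    │$4999.15│dave16@mail.com                 
Low     │$4810.38│dave6@mail.com                  
High    │$346.74 │hank18@mail.com                 
Critical│$2615.54│hank56@mail.com                 
High    │$332.48 │hank77@mail.com                 
                                                  
                                                  
                                                  
                                                  
                                                  
                                                  
                                                  
                                                  
                                                  
                                                  
                                                  
                                                  


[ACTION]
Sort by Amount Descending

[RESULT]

Level   │Amount ▼│Email                           
────────┼────────┼────────────────                
High    │$4999.15│dave16@mail.com                 
Low     │$4810.38│dave6@mail.com                  
High    │$4006.40│alice36@mail.com                
Critical│$2615.54│hank56@mail.com                 
Medium  │$1698.27│alice48@mail.com                
High    │$1037.77│carol55@mail.com                
Low     │$867.97 │alice8@mail.com                 
Low     │$626.00 │carol91@mail.com                
Critical│$579.31 │carol36@mail.com                
High    │$346.74 │hank18@mail.com                 
High    │$332.48 │hank77@mail.com                 
Low     │$206.20 │alice93@mail.com                
                                                  
                                                  
                                                  
                                                  
                                                  
                                                  
                                                  
                                                  
                                                  
                                                  
                                                  
                                                  


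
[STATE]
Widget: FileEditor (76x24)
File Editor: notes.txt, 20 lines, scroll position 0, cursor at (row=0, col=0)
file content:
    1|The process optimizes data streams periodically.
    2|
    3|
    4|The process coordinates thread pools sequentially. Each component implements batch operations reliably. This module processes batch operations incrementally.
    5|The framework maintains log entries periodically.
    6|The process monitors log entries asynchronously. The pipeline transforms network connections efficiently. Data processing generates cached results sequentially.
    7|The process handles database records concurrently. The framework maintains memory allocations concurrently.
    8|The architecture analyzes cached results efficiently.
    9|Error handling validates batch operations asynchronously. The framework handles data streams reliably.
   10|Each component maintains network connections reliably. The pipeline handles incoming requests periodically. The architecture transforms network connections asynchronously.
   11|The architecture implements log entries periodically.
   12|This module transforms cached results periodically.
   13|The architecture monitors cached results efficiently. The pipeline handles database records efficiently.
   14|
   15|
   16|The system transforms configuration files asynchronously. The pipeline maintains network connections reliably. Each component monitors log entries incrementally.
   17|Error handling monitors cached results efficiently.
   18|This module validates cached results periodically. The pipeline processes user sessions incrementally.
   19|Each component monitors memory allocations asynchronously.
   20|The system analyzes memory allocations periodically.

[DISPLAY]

█he process optimizes data streams periodically.                           ▲
                                                                           █
                                                                           ░
The process coordinates thread pools sequentially. Each component implement░
The framework maintains log entries periodically.                          ░
The process monitors log entries asynchronously. The pipeline transforms ne░
The process handles database records concurrently. The framework maintains ░
The architecture analyzes cached results efficiently.                      ░
Error handling validates batch operations asynchronously. The framework han░
Each component maintains network connections reliably. The pipeline handles░
The architecture implements log entries periodically.                      ░
This module transforms cached results periodically.                        ░
The architecture monitors cached results efficiently. The pipeline handles ░
                                                                           ░
                                                                           ░
The system transforms configuration files asynchronously. The pipeline main░
Error handling monitors cached results efficiently.                        ░
This module validates cached results periodically. The pipeline processes u░
Each component monitors memory allocations asynchronously.                 ░
The system analyzes memory allocations periodically.                       ░
                                                                           ░
                                                                           ░
                                                                           ░
                                                                           ▼


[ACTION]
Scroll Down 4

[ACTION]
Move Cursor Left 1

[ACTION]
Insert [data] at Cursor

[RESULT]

data█he process optimizes data streams periodically.                       ▲
                                                                           █
                                                                           ░
The process coordinates thread pools sequentially. Each component implement░
The framework maintains log entries periodically.                          ░
The process monitors log entries asynchronously. The pipeline transforms ne░
The process handles database records concurrently. The framework maintains ░
The architecture analyzes cached results efficiently.                      ░
Error handling validates batch operations asynchronously. The framework han░
Each component maintains network connections reliably. The pipeline handles░
The architecture implements log entries periodically.                      ░
This module transforms cached results periodically.                        ░
The architecture monitors cached results efficiently. The pipeline handles ░
                                                                           ░
                                                                           ░
The system transforms configuration files asynchronously. The pipeline main░
Error handling monitors cached results efficiently.                        ░
This module validates cached results periodically. The pipeline processes u░
Each component monitors memory allocations asynchronously.                 ░
The system analyzes memory allocations periodically.                       ░
                                                                           ░
                                                                           ░
                                                                           ░
                                                                           ▼


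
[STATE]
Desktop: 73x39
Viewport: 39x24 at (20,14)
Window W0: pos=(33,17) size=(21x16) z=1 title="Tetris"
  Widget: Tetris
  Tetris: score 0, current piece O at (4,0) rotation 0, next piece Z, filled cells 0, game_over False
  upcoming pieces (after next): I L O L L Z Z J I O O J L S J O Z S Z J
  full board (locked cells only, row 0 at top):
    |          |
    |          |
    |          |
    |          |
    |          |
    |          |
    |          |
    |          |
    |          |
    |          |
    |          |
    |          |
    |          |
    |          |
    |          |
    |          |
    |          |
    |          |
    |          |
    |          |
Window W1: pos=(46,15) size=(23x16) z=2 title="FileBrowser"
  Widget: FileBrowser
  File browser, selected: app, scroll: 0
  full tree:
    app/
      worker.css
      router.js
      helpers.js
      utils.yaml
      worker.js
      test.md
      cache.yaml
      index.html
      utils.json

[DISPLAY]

                                       
                          ┏━━━━━━━━━━━━
                          ┃ FileBrowser
             ┏━━━━━━━━━━━━┠────────────
             ┃ Tetris     ┃> [-] app/  
             ┠────────────┃    worker.c
             ┃          │N┃    router.j
             ┃          │▓┃    helpers.
             ┃          │ ┃    utils.ya
             ┃          │ ┃    worker.j
             ┃          │ ┃    test.md 
             ┃          │ ┃    cache.ya
             ┃          │S┃    index.ht
             ┃          │0┃    utils.js
             ┃          │ ┃            
             ┃          │ ┃            
             ┃          │ ┗━━━━━━━━━━━━
             ┃          │        ┃     
             ┗━━━━━━━━━━━━━━━━━━━┛     
                                       
                                       
                                       
                                       
                                       


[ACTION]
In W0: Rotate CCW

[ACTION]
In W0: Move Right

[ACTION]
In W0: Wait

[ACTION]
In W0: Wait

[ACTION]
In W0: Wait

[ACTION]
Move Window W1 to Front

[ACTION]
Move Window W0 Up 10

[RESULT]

             ┃          │        ┃     
             ┃          │ ┏━━━━━━━━━━━━
             ┃          │S┃ FileBrowser
             ┃          │0┠────────────
             ┃          │ ┃> [-] app/  
             ┃          │ ┃    worker.c
             ┃          │ ┃    router.j
             ┃          │ ┃    helpers.
             ┗━━━━━━━━━━━━┃    utils.ya
                          ┃    worker.j
                          ┃    test.md 
                          ┃    cache.ya
                          ┃    index.ht
                          ┃    utils.js
                          ┃            
                          ┃            
                          ┗━━━━━━━━━━━━
                                       
                                       
                                       
                                       
                                       
                                       
                                       


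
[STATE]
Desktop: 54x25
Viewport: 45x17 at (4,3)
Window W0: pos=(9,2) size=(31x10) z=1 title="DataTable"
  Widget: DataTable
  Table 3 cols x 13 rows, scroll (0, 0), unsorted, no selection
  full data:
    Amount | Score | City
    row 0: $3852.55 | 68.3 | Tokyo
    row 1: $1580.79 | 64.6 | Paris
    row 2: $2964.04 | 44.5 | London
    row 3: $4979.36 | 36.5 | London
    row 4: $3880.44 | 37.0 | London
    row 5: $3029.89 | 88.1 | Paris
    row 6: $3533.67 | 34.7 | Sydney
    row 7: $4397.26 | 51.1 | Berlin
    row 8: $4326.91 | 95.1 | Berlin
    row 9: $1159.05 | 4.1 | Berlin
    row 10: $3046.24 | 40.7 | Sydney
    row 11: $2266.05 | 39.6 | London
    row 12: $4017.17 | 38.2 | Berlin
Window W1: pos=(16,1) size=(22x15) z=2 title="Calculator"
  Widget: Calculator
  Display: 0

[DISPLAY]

     ┃ DataT┠────────────────────┨ ┃         
     ┠──────┃                   0┃─┨         
     ┃Amount┃┌───┬───┬───┬───┐   ┃ ┃         
     ┃──────┃│ 7 │ 8 │ 9 │ ÷ │   ┃ ┃         
     ┃$3852.┃├───┼───┼───┼───┤   ┃ ┃         
     ┃$1580.┃│ 4 │ 5 │ 6 │ × │   ┃ ┃         
     ┃$2964.┃├───┼───┼───┼───┤   ┃ ┃         
     ┃$4979.┃│ 1 │ 2 │ 3 │ - │   ┃ ┃         
     ┗━━━━━━┃├───┼───┼───┼───┤   ┃━┛         
            ┃│ 0 │ . │ = │ + │   ┃           
            ┃├───┼───┼───┼───┤   ┃           
            ┃│ C │ MC│ MR│ M+│   ┃           
            ┗━━━━━━━━━━━━━━━━━━━━┛           
                                             
                                             
                                             
                                             


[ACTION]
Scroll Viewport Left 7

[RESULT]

         ┃ DataT┠────────────────────┨ ┃     
         ┠──────┃                   0┃─┨     
         ┃Amount┃┌───┬───┬───┬───┐   ┃ ┃     
         ┃──────┃│ 7 │ 8 │ 9 │ ÷ │   ┃ ┃     
         ┃$3852.┃├───┼───┼───┼───┤   ┃ ┃     
         ┃$1580.┃│ 4 │ 5 │ 6 │ × │   ┃ ┃     
         ┃$2964.┃├───┼───┼───┼───┤   ┃ ┃     
         ┃$4979.┃│ 1 │ 2 │ 3 │ - │   ┃ ┃     
         ┗━━━━━━┃├───┼───┼───┼───┤   ┃━┛     
                ┃│ 0 │ . │ = │ + │   ┃       
                ┃├───┼───┼───┼───┤   ┃       
                ┃│ C │ MC│ MR│ M+│   ┃       
                ┗━━━━━━━━━━━━━━━━━━━━┛       
                                             
                                             
                                             
                                             


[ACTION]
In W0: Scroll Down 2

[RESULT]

         ┃ DataT┠────────────────────┨ ┃     
         ┠──────┃                   0┃─┨     
         ┃Amount┃┌───┬───┬───┬───┐   ┃ ┃     
         ┃──────┃│ 7 │ 8 │ 9 │ ÷ │   ┃ ┃     
         ┃$2964.┃├───┼───┼───┼───┤   ┃ ┃     
         ┃$4979.┃│ 4 │ 5 │ 6 │ × │   ┃ ┃     
         ┃$3880.┃├───┼───┼───┼───┤   ┃ ┃     
         ┃$3029.┃│ 1 │ 2 │ 3 │ - │   ┃ ┃     
         ┗━━━━━━┃├───┼───┼───┼───┤   ┃━┛     
                ┃│ 0 │ . │ = │ + │   ┃       
                ┃├───┼───┼───┼───┤   ┃       
                ┃│ C │ MC│ MR│ M+│   ┃       
                ┗━━━━━━━━━━━━━━━━━━━━┛       
                                             
                                             
                                             
                                             


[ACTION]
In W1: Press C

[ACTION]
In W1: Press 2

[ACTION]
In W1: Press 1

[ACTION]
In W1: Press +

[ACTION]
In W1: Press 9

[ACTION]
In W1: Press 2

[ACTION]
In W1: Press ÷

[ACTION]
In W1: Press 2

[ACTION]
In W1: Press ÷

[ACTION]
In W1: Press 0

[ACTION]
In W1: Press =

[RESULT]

         ┃ DataT┠────────────────────┨ ┃     
         ┠──────┃               Error┃─┨     
         ┃Amount┃┌───┬───┬───┬───┐   ┃ ┃     
         ┃──────┃│ 7 │ 8 │ 9 │ ÷ │   ┃ ┃     
         ┃$2964.┃├───┼───┼───┼───┤   ┃ ┃     
         ┃$4979.┃│ 4 │ 5 │ 6 │ × │   ┃ ┃     
         ┃$3880.┃├───┼───┼───┼───┤   ┃ ┃     
         ┃$3029.┃│ 1 │ 2 │ 3 │ - │   ┃ ┃     
         ┗━━━━━━┃├───┼───┼───┼───┤   ┃━┛     
                ┃│ 0 │ . │ = │ + │   ┃       
                ┃├───┼───┼───┼───┤   ┃       
                ┃│ C │ MC│ MR│ M+│   ┃       
                ┗━━━━━━━━━━━━━━━━━━━━┛       
                                             
                                             
                                             
                                             


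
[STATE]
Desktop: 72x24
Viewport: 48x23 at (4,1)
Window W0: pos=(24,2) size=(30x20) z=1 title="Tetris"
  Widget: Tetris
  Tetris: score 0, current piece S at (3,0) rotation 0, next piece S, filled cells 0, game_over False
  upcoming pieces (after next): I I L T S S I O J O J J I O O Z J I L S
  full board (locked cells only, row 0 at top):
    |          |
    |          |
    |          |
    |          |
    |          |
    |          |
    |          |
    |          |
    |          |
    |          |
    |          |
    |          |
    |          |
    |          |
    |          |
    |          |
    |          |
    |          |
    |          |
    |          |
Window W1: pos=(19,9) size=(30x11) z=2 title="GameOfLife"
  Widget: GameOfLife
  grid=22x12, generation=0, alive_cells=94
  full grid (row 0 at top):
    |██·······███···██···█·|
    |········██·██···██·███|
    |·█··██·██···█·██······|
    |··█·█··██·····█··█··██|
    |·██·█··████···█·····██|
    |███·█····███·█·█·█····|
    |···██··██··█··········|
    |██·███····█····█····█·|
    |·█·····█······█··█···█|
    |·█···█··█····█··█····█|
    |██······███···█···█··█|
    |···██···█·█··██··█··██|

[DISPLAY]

                                                
                    ┏━━━━━━━━━━━━━━━━━━━━━━━━━━━
                    ┃ Tetris                    
                    ┠───────────────────────────
                    ┃          │Next:           
                    ┃          │ ░░             
                    ┃          │░░              
                    ┃          │                
               ┏━━━━━━━━━━━━━━━━━━━━━━━━━━━━┓   
               ┃ GameOfLife                 ┃   
               ┠────────────────────────────┨   
               ┃Gen: 0                      ┃   
               ┃··█·█··██·····█··█··██      ┃   
               ┃·██·█··████···█·····██      ┃   
               ┃███·█····███·█·█·█····      ┃   
               ┃···██··██··█··········      ┃   
               ┃██·███····█····█····█·      ┃   
               ┃·█·····█······█··█···█      ┃   
               ┗━━━━━━━━━━━━━━━━━━━━━━━━━━━━┛   
                    ┃          │                
                    ┗━━━━━━━━━━━━━━━━━━━━━━━━━━━
                                                
                                                


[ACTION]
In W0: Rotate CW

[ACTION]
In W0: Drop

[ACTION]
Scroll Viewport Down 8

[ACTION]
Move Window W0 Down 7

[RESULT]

                                                
                                                
                                                
                    ┏━━━━━━━━━━━━━━━━━━━━━━━━━━━
                    ┃ Tetris                    
                    ┠───────────────────────────
                    ┃          │Next:           
                    ┃          │ ░░             
               ┏━━━━━━━━━━━━━━━━━━━━━━━━━━━━┓   
               ┃ GameOfLife                 ┃   
               ┠────────────────────────────┨   
               ┃Gen: 0                      ┃   
               ┃··█·█··██·····█··█··██      ┃   
               ┃·██·█··████···█·····██      ┃   
               ┃███·█····███·█·█·█····      ┃   
               ┃···██··██··█··········      ┃   
               ┃██·███····█····█····█·      ┃   
               ┃·█·····█······█··█···█      ┃   
               ┗━━━━━━━━━━━━━━━━━━━━━━━━━━━━┛   
                    ┃          │                
                    ┃          │                
                    ┃          │                
                    ┗━━━━━━━━━━━━━━━━━━━━━━━━━━━


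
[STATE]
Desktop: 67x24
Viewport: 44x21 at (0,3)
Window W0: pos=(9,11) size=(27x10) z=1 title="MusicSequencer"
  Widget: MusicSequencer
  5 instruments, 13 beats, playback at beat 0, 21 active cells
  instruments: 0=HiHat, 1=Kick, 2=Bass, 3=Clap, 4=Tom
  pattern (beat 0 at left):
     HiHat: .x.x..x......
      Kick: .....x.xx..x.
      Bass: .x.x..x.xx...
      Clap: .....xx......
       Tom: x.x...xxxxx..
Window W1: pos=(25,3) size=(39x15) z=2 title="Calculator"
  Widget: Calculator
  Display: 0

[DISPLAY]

                         ┏━━━━━━━━━━━━━━━━━━
                         ┃ Calculator       
                         ┠──────────────────
                         ┃                  
                         ┃┌───┬───┬───┬───┐ 
                         ┃│ 7 │ 8 │ 9 │ ÷ │ 
                         ┃├───┼───┼───┼───┤ 
                         ┃│ 4 │ 5 │ 6 │ × │ 
         ┏━━━━━━━━━━━━━━━┃├───┼───┼───┼───┤ 
         ┃ MusicSequencer┃│ 1 │ 2 │ 3 │ - │ 
         ┠───────────────┃├───┼───┼───┼───┤ 
         ┃      ▼12345678┃│ 0 │ . │ = │ + │ 
         ┃ HiHat·█·█··█··┃├───┼───┼───┼───┤ 
         ┃  Kick·····█·██┃│ C │ MC│ MR│ M+│ 
         ┃  Bass·█·█··█·█┗━━━━━━━━━━━━━━━━━━
         ┃  Clap·····██······      ┃        
         ┃   Tom█·█···█████··      ┃        
         ┗━━━━━━━━━━━━━━━━━━━━━━━━━┛        
                                            
                                            
                                            


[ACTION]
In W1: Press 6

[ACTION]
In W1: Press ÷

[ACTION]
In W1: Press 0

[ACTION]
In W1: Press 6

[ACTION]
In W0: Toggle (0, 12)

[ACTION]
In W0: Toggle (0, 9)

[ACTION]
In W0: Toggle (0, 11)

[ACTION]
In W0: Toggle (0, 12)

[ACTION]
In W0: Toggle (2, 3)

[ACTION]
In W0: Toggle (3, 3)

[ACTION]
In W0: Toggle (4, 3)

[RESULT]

                         ┏━━━━━━━━━━━━━━━━━━
                         ┃ Calculator       
                         ┠──────────────────
                         ┃                  
                         ┃┌───┬───┬───┬───┐ 
                         ┃│ 7 │ 8 │ 9 │ ÷ │ 
                         ┃├───┼───┼───┼───┤ 
                         ┃│ 4 │ 5 │ 6 │ × │ 
         ┏━━━━━━━━━━━━━━━┃├───┼───┼───┼───┤ 
         ┃ MusicSequencer┃│ 1 │ 2 │ 3 │ - │ 
         ┠───────────────┃├───┼───┼───┼───┤ 
         ┃      ▼12345678┃│ 0 │ . │ = │ + │ 
         ┃ HiHat·█·█··█··┃├───┼───┼───┼───┤ 
         ┃  Kick·····█·██┃│ C │ MC│ MR│ M+│ 
         ┃  Bass·█····█·█┗━━━━━━━━━━━━━━━━━━
         ┃  Clap···█·██······      ┃        
         ┃   Tom█·██··█████··      ┃        
         ┗━━━━━━━━━━━━━━━━━━━━━━━━━┛        
                                            
                                            
                                            


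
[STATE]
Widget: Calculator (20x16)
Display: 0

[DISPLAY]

                   0
┌───┬───┬───┬───┐   
│ 7 │ 8 │ 9 │ ÷ │   
├───┼───┼───┼───┤   
│ 4 │ 5 │ 6 │ × │   
├───┼───┼───┼───┤   
│ 1 │ 2 │ 3 │ - │   
├───┼───┼───┼───┤   
│ 0 │ . │ = │ + │   
├───┼───┼───┼───┤   
│ C │ MC│ MR│ M+│   
└───┴───┴───┴───┘   
                    
                    
                    
                    


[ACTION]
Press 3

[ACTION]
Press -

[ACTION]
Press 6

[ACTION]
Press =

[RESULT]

                  -3
┌───┬───┬───┬───┐   
│ 7 │ 8 │ 9 │ ÷ │   
├───┼───┼───┼───┤   
│ 4 │ 5 │ 6 │ × │   
├───┼───┼───┼───┤   
│ 1 │ 2 │ 3 │ - │   
├───┼───┼───┼───┤   
│ 0 │ . │ = │ + │   
├───┼───┼───┼───┤   
│ C │ MC│ MR│ M+│   
└───┴───┴───┴───┘   
                    
                    
                    
                    


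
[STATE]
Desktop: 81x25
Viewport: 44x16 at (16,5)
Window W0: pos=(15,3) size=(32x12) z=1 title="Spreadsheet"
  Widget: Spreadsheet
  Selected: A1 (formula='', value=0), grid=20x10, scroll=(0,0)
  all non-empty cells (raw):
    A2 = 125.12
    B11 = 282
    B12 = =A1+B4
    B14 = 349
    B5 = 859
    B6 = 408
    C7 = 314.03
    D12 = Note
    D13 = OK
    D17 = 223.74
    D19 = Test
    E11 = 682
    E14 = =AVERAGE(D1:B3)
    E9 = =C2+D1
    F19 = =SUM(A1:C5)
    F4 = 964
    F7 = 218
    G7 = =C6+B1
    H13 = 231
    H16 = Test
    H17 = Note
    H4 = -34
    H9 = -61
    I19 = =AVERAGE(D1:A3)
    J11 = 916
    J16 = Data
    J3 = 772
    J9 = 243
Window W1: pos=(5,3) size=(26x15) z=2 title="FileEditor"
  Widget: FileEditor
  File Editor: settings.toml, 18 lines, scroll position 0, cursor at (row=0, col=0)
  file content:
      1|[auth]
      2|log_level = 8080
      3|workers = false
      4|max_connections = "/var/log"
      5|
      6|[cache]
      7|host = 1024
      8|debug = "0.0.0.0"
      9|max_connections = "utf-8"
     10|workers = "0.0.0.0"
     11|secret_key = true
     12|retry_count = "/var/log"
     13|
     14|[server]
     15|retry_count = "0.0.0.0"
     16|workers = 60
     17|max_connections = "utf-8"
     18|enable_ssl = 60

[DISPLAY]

──────────────┨───────────────┨             
             ▲┃               ┃             
= 8080       █┃B       C      ┃             
false        ░┃---------------┃             
tions = "/var░┃    0       0  ┃             
             ░┃    0       0  ┃             
             ░┃    0       0  ┃             
4            ░┃    0       0  ┃             
.0.0.0"      ░┃  859       0  ┃             
tions = "utf-░┃━━━━━━━━━━━━━━━┛             
"0.0.0.0"    ░┃                             
 = true      ▼┃                             
━━━━━━━━━━━━━━┛                             
                                            
                                            
                                            


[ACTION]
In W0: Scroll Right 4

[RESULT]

──────────────┨───────────────┨             
             ▲┃               ┃             
= 8080       █┃F       G      ┃             
false        ░┃---------------┃             
tions = "/var░┃    0       0  ┃             
             ░┃    0       0  ┃             
             ░┃    0       0  ┃             
4            ░┃  964       0  ┃             
.0.0.0"      ░┃    0       0  ┃             
tions = "utf-░┃━━━━━━━━━━━━━━━┛             
"0.0.0.0"    ░┃                             
 = true      ▼┃                             
━━━━━━━━━━━━━━┛                             
                                            
                                            
                                            


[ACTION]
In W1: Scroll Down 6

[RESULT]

──────────────┨───────────────┨             
4            ▲┃               ┃             
.0.0.0"      ░┃F       G      ┃             
tions = "utf-░┃---------------┃             
"0.0.0.0"    ░┃    0       0  ┃             
 = true      ░┃    0       0  ┃             
t = "/var/log░┃    0       0  ┃             
             ░┃  964       0  ┃             
             ░┃    0       0  ┃             
t = "0.0.0.0"█┃━━━━━━━━━━━━━━━┛             
60           ░┃                             
tions = "utf-▼┃                             
━━━━━━━━━━━━━━┛                             
                                            
                                            
                                            
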